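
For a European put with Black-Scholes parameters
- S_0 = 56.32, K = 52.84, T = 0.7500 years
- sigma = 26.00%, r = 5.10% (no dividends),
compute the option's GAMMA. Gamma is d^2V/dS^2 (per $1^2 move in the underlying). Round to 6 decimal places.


d1 = 0.5657199131; d2 = 0.3405533081
phi(d1) = 0.3399495539; exp(-qT) = 1.0000000000; exp(-rT) = 0.9624722927
Gamma = exp(-qT) * phi(d1) / (S * sigma * sqrt(T)) = 1.0000000000 * 0.3399495539 / (56.3200 * 0.2600 * 0.8660254038) = 0.026807

Answer: Gamma = 0.026807


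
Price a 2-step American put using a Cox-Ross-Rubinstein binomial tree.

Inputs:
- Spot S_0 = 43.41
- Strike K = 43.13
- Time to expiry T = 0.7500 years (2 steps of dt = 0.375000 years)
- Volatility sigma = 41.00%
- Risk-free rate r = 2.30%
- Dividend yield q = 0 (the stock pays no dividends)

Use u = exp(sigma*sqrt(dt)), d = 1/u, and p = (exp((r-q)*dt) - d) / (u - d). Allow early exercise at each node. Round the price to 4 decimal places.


Answer: Price = V(0,0) = 5.0600

Derivation:
dt = T/N = 0.375000
u = exp(sigma*sqrt(dt)) = 1.285404; d = 1/u = 0.777966
p = (exp((r-q)*dt) - d) / (u - d) = 0.454630
Discount per step: exp(-r*dt) = 0.991412
Stock lattice S(k, i) with i counting down-moves:
  k=0: S(0,0) = 43.4100
  k=1: S(1,0) = 55.7994; S(1,1) = 33.7715
  k=2: S(2,0) = 71.7247; S(2,1) = 43.4100; S(2,2) = 26.2731
Terminal payoffs V(N, i) = max(K - S_T, 0):
  V(2,0) = 0.000000; V(2,1) = 0.000000; V(2,2) = 16.856931
Backward induction: V(k, i) = exp(-r*dt) * [p * V(k+1, i) + (1-p) * V(k+1, i+1)]; then take max(V_cont, immediate exercise) for American.
  V(1,0) = exp(-r*dt) * [p*0.000000 + (1-p)*0.000000] = 0.000000; exercise = 0.000000; V(1,0) = max -> 0.000000
  V(1,1) = exp(-r*dt) * [p*0.000000 + (1-p)*16.856931] = 9.114311; exercise = 9.358504; V(1,1) = max -> 9.358504
  V(0,0) = exp(-r*dt) * [p*0.000000 + (1-p)*9.358504] = 5.060014; exercise = 0.000000; V(0,0) = max -> 5.060014


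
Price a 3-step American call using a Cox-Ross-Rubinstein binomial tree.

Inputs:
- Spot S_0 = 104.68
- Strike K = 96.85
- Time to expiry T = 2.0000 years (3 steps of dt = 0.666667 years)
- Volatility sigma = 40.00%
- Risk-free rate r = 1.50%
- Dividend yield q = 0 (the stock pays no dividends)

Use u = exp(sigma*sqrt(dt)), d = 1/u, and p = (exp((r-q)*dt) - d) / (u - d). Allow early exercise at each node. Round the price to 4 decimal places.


dt = T/N = 0.666667
u = exp(sigma*sqrt(dt)) = 1.386245; d = 1/u = 0.721373
p = (exp((r-q)*dt) - d) / (u - d) = 0.434184
Discount per step: exp(-r*dt) = 0.990050
Stock lattice S(k, i) with i counting down-moves:
  k=0: S(0,0) = 104.6800
  k=1: S(1,0) = 145.1121; S(1,1) = 75.5133
  k=2: S(2,0) = 201.1610; S(2,1) = 104.6800; S(2,2) = 54.4733
  k=3: S(3,0) = 278.8584; S(3,1) = 145.1121; S(3,2) = 75.5133; S(3,3) = 39.2956
Terminal payoffs V(N, i) = max(S_T - K, 0):
  V(3,0) = 182.008358; V(3,1) = 48.262124; V(3,2) = 0.000000; V(3,3) = 0.000000
Backward induction: V(k, i) = exp(-r*dt) * [p * V(k+1, i) + (1-p) * V(k+1, i+1)]; then take max(V_cont, immediate exercise) for American.
  V(2,0) = exp(-r*dt) * [p*182.008358 + (1-p)*48.262124] = 105.274625; exercise = 104.310952; V(2,0) = max -> 105.274625
  V(2,1) = exp(-r*dt) * [p*48.262124 + (1-p)*0.000000] = 20.746159; exercise = 7.830000; V(2,1) = max -> 20.746159
  V(2,2) = exp(-r*dt) * [p*0.000000 + (1-p)*0.000000] = 0.000000; exercise = 0.000000; V(2,2) = max -> 0.000000
  V(1,0) = exp(-r*dt) * [p*105.274625 + (1-p)*20.746159] = 56.875493; exercise = 48.262124; V(1,0) = max -> 56.875493
  V(1,1) = exp(-r*dt) * [p*20.746159 + (1-p)*0.000000] = 8.918031; exercise = 0.000000; V(1,1) = max -> 8.918031
  V(0,0) = exp(-r*dt) * [p*56.875493 + (1-p)*8.918031] = 29.444491; exercise = 7.830000; V(0,0) = max -> 29.444491

Answer: Price = V(0,0) = 29.4445


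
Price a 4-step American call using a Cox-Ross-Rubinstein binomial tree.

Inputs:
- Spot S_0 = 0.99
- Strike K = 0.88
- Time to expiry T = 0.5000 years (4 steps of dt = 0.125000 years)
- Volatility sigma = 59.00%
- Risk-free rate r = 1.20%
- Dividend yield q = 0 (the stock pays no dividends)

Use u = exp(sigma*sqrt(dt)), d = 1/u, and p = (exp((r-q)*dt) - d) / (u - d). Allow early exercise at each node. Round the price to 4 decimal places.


dt = T/N = 0.125000
u = exp(sigma*sqrt(dt)) = 1.231948; d = 1/u = 0.811723
p = (exp((r-q)*dt) - d) / (u - d) = 0.451611
Discount per step: exp(-r*dt) = 0.998501
Stock lattice S(k, i) with i counting down-moves:
  k=0: S(0,0) = 0.9900
  k=1: S(1,0) = 1.2196; S(1,1) = 0.8036
  k=2: S(2,0) = 1.5025; S(2,1) = 0.9900; S(2,2) = 0.6523
  k=3: S(3,0) = 1.8510; S(3,1) = 1.2196; S(3,2) = 0.8036; S(3,3) = 0.5295
  k=4: S(4,0) = 2.2804; S(4,1) = 1.5025; S(4,2) = 0.9900; S(4,3) = 0.6523; S(4,4) = 0.4298
Terminal payoffs V(N, i) = max(S_T - K, 0):
  V(4,0) = 1.400365; V(4,1) = 0.622518; V(4,2) = 0.110000; V(4,3) = 0.000000; V(4,4) = 0.000000
Backward induction: V(k, i) = exp(-r*dt) * [p * V(k+1, i) + (1-p) * V(k+1, i+1)]; then take max(V_cont, immediate exercise) for American.
  V(3,0) = exp(-r*dt) * [p*1.400365 + (1-p)*0.622518] = 0.972343; exercise = 0.971024; V(3,0) = max -> 0.972343
  V(3,1) = exp(-r*dt) * [p*0.622518 + (1-p)*0.110000] = 0.340947; exercise = 0.339628; V(3,1) = max -> 0.340947
  V(3,2) = exp(-r*dt) * [p*0.110000 + (1-p)*0.000000] = 0.049603; exercise = 0.000000; V(3,2) = max -> 0.049603
  V(3,3) = exp(-r*dt) * [p*0.000000 + (1-p)*0.000000] = 0.000000; exercise = 0.000000; V(3,3) = max -> 0.000000
  V(2,0) = exp(-r*dt) * [p*0.972343 + (1-p)*0.340947] = 0.625154; exercise = 0.622518; V(2,0) = max -> 0.625154
  V(2,1) = exp(-r*dt) * [p*0.340947 + (1-p)*0.049603] = 0.180906; exercise = 0.110000; V(2,1) = max -> 0.180906
  V(2,2) = exp(-r*dt) * [p*0.049603 + (1-p)*0.000000] = 0.022368; exercise = 0.000000; V(2,2) = max -> 0.022368
  V(1,0) = exp(-r*dt) * [p*0.625154 + (1-p)*0.180906] = 0.380962; exercise = 0.339628; V(1,0) = max -> 0.380962
  V(1,1) = exp(-r*dt) * [p*0.180906 + (1-p)*0.022368] = 0.093824; exercise = 0.000000; V(1,1) = max -> 0.093824
  V(0,0) = exp(-r*dt) * [p*0.380962 + (1-p)*0.093824] = 0.223164; exercise = 0.110000; V(0,0) = max -> 0.223164

Answer: Price = V(0,0) = 0.2232


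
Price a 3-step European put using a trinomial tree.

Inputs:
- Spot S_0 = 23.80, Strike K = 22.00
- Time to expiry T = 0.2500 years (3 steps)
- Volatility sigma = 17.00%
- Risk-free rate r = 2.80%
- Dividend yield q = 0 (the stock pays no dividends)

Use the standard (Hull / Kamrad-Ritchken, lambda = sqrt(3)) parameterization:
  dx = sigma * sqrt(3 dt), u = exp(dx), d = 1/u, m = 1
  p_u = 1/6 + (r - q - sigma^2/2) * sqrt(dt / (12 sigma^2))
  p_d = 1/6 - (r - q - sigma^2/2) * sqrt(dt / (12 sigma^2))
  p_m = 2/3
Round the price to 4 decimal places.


Answer: Price = V(0,0) = 0.1435

Derivation:
dt = T/N = 0.083333; dx = sigma*sqrt(3*dt) = 0.085000
u = exp(dx) = 1.088717; d = 1/u = 0.918512
p_u = 0.173309, p_m = 0.666667, p_d = 0.160025
Discount per step: exp(-r*dt) = 0.997669
Stock lattice S(k, j) with j the centered position index:
  k=0: S(0,+0) = 23.8000
  k=1: S(1,-1) = 21.8606; S(1,+0) = 23.8000; S(1,+1) = 25.9115
  k=2: S(2,-2) = 20.0792; S(2,-1) = 21.8606; S(2,+0) = 23.8000; S(2,+1) = 25.9115; S(2,+2) = 28.2103
  k=3: S(3,-3) = 18.4430; S(3,-2) = 20.0792; S(3,-1) = 21.8606; S(3,+0) = 23.8000; S(3,+1) = 25.9115; S(3,+2) = 28.2103; S(3,+3) = 30.7130
Terminal payoffs V(N, j) = max(K - S_T, 0):
  V(3,-3) = 3.556987; V(3,-2) = 1.920777; V(3,-1) = 0.139408; V(3,+0) = 0.000000; V(3,+1) = 0.000000; V(3,+2) = 0.000000; V(3,+3) = 0.000000
Backward induction: V(k, j) = exp(-r*dt) * [p_u * V(k+1, j+1) + p_m * V(k+1, j) + p_d * V(k+1, j-1)]
  V(2,-2) = exp(-r*dt) * [p_u*0.139408 + p_m*1.920777 + p_d*3.556987] = 1.869517
  V(2,-1) = exp(-r*dt) * [p_u*0.000000 + p_m*0.139408 + p_d*1.920777] = 0.399377
  V(2,+0) = exp(-r*dt) * [p_u*0.000000 + p_m*0.000000 + p_d*0.139408] = 0.022257
  V(2,+1) = exp(-r*dt) * [p_u*0.000000 + p_m*0.000000 + p_d*0.000000] = 0.000000
  V(2,+2) = exp(-r*dt) * [p_u*0.000000 + p_m*0.000000 + p_d*0.000000] = 0.000000
  V(1,-1) = exp(-r*dt) * [p_u*0.022257 + p_m*0.399377 + p_d*1.869517] = 0.567950
  V(1,+0) = exp(-r*dt) * [p_u*0.000000 + p_m*0.022257 + p_d*0.399377] = 0.078564
  V(1,+1) = exp(-r*dt) * [p_u*0.000000 + p_m*0.000000 + p_d*0.022257] = 0.003553
  V(0,+0) = exp(-r*dt) * [p_u*0.003553 + p_m*0.078564 + p_d*0.567950] = 0.143543


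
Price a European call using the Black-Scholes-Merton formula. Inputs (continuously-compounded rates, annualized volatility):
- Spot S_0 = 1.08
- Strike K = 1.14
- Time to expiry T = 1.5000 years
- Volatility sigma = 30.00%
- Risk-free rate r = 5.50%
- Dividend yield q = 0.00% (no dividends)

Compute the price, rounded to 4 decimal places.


d1 = (ln(S/K) + (r - q + 0.5*sigma^2) * T) / (sigma * sqrt(T)) = 0.26109595
d2 = d1 - sigma * sqrt(T) = -0.10632751
exp(-rT) = 0.92081144; exp(-qT) = 1.00000000
C = S_0 * exp(-qT) * N(d1) - K * exp(-rT) * N(d2)
N(d1) = 0.60299074; N(d2) = 0.45766125
C = 1.0800 * 1.00000000 * 0.60299074 - 1.1400 * 0.92081144 * 0.45766125 = 0.1708

Answer: Price = 0.1708


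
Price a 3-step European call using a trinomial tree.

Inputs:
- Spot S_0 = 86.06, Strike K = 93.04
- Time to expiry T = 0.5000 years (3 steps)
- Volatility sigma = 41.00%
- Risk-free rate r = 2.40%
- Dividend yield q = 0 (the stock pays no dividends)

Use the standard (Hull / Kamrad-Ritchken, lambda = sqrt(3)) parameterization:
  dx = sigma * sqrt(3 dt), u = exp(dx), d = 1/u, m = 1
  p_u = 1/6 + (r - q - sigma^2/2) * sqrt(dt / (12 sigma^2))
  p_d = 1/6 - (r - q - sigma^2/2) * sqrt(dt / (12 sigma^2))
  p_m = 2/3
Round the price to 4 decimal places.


Answer: Price = V(0,0) = 7.6354

Derivation:
dt = T/N = 0.166667; dx = sigma*sqrt(3*dt) = 0.289914
u = exp(dx) = 1.336312; d = 1/u = 0.748328
p_u = 0.149406, p_m = 0.666667, p_d = 0.183928
Discount per step: exp(-r*dt) = 0.996008
Stock lattice S(k, j) with j the centered position index:
  k=0: S(0,+0) = 86.0600
  k=1: S(1,-1) = 64.4011; S(1,+0) = 86.0600; S(1,+1) = 115.0030
  k=2: S(2,-2) = 48.1932; S(2,-1) = 64.4011; S(2,+0) = 86.0600; S(2,+1) = 115.0030; S(2,+2) = 153.6800
  k=3: S(3,-3) = 36.0643; S(3,-2) = 48.1932; S(3,-1) = 64.4011; S(3,+0) = 86.0600; S(3,+1) = 115.0030; S(3,+2) = 153.6800; S(3,+3) = 205.3644
Terminal payoffs V(N, j) = max(S_T - K, 0):
  V(3,-3) = 0.000000; V(3,-2) = 0.000000; V(3,-1) = 0.000000; V(3,+0) = 0.000000; V(3,+1) = 21.963034; V(3,+2) = 60.639965; V(3,+3) = 112.324422
Backward induction: V(k, j) = exp(-r*dt) * [p_u * V(k+1, j+1) + p_m * V(k+1, j) + p_d * V(k+1, j-1)]
  V(2,-2) = exp(-r*dt) * [p_u*0.000000 + p_m*0.000000 + p_d*0.000000] = 0.000000
  V(2,-1) = exp(-r*dt) * [p_u*0.000000 + p_m*0.000000 + p_d*0.000000] = 0.000000
  V(2,+0) = exp(-r*dt) * [p_u*21.963034 + p_m*0.000000 + p_d*0.000000] = 3.268305
  V(2,+1) = exp(-r*dt) * [p_u*60.639965 + p_m*21.963034 + p_d*0.000000] = 23.607366
  V(2,+2) = exp(-r*dt) * [p_u*112.324422 + p_m*60.639965 + p_d*21.963034] = 61.003665
  V(1,-1) = exp(-r*dt) * [p_u*3.268305 + p_m*0.000000 + p_d*0.000000] = 0.486354
  V(1,+0) = exp(-r*dt) * [p_u*23.607366 + p_m*3.268305 + p_d*0.000000] = 5.683169
  V(1,+1) = exp(-r*dt) * [p_u*61.003665 + p_m*23.607366 + p_d*3.268305] = 25.352064
  V(0,+0) = exp(-r*dt) * [p_u*25.352064 + p_m*5.683169 + p_d*0.486354] = 7.635376


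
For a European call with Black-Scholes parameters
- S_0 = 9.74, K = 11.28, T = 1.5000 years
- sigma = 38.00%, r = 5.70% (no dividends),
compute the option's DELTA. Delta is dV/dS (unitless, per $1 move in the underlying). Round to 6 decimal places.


d1 = 0.1010089458; d2 = -0.3643941053
phi(d1) = 0.3969122971; exp(-qT) = 1.0000000000; exp(-rT) = 0.9180531431
N(d1) = 0.5402283206
Delta = exp(-qT) * N(d1) = 1.0000000000 * 0.5402283206 = 0.540228

Answer: Delta = 0.540228


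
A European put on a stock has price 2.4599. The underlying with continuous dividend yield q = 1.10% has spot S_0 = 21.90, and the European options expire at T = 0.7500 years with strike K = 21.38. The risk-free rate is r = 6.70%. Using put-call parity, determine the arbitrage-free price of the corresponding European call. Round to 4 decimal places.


Put-call parity: C - P = S_0 * exp(-qT) - K * exp(-rT).
S_0 * exp(-qT) = 21.9000 * 0.99178394 = 21.72006824
K * exp(-rT) = 21.3800 * 0.95099165 = 20.33220141
C = P + S*exp(-qT) - K*exp(-rT)
C = 2.4599 + 21.72006824 - 20.33220141 = 3.8478

Answer: Call price = 3.8478


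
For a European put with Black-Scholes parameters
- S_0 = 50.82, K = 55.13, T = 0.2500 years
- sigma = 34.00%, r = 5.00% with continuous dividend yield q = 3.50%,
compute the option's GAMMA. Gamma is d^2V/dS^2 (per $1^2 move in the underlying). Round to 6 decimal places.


Answer: Gamma = 0.042718

Derivation:
d1 = -0.3717885571; d2 = -0.5417885571
phi(d1) = 0.3723012656; exp(-qT) = 0.9912881698; exp(-rT) = 0.9875778005
Gamma = exp(-qT) * phi(d1) / (S * sigma * sqrt(T)) = 0.9912881698 * 0.3723012656 / (50.8200 * 0.3400 * 0.5000000000) = 0.042718


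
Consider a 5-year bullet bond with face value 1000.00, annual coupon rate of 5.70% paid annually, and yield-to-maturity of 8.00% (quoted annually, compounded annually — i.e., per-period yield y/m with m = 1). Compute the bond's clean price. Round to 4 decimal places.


Answer: Price = 908.1677

Derivation:
Coupon per period c = face * coupon_rate / m = 57.000000
Periods per year m = 1; per-period yield y/m = 0.080000
Number of cashflows N = 5
Cashflows (t years, CF_t, discount factor 1/(1+y/m)^(m*t), PV):
  t = 1.0000: CF_t = 57.000000, DF = 0.925926, PV = 52.777778
  t = 2.0000: CF_t = 57.000000, DF = 0.857339, PV = 48.868313
  t = 3.0000: CF_t = 57.000000, DF = 0.793832, PV = 45.248438
  t = 4.0000: CF_t = 57.000000, DF = 0.735030, PV = 41.896702
  t = 5.0000: CF_t = 1057.000000, DF = 0.680583, PV = 719.376439
Price P = sum_t PV_t = 908.167669


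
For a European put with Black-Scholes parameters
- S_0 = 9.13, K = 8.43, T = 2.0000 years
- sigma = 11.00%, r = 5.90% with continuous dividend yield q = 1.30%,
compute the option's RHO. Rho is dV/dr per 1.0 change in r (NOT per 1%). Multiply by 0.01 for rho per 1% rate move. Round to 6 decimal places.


Answer: Rho = -2.282779

Derivation:
d1 = 1.1819542001; d2 = 1.0263907083
phi(d1) = 0.1984046992; exp(-qT) = 0.9743350896; exp(-rT) = 0.8886960526
N(-d2) = 0.1523537280
Rho = -K*T*exp(-rT)*N(-d2) = -8.4300 * 2.0000 * 0.8886960526 * 0.1523537280 = -2.282779


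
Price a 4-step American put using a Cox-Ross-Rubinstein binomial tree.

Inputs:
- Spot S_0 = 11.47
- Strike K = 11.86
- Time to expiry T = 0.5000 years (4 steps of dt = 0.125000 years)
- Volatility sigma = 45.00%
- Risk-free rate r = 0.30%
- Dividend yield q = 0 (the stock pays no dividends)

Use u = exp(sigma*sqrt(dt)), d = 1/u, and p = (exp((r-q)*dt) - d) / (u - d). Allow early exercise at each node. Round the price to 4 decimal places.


Answer: Price = V(0,0) = 1.6464

Derivation:
dt = T/N = 0.125000
u = exp(sigma*sqrt(dt)) = 1.172454; d = 1/u = 0.852912
p = (exp((r-q)*dt) - d) / (u - d) = 0.461483
Discount per step: exp(-r*dt) = 0.999625
Stock lattice S(k, i) with i counting down-moves:
  k=0: S(0,0) = 11.4700
  k=1: S(1,0) = 13.4480; S(1,1) = 9.7829
  k=2: S(2,0) = 15.7672; S(2,1) = 11.4700; S(2,2) = 8.3440
  k=3: S(3,0) = 18.4863; S(3,1) = 13.4480; S(3,2) = 9.7829; S(3,3) = 7.1167
  k=4: S(4,0) = 21.6744; S(4,1) = 15.7672; S(4,2) = 11.4700; S(4,3) = 8.3440; S(4,4) = 6.0699
Terminal payoffs V(N, i) = max(K - S_T, 0):
  V(4,0) = 0.000000; V(4,1) = 0.000000; V(4,2) = 0.390000; V(4,3) = 3.516049; V(4,4) = 5.790120
Backward induction: V(k, i) = exp(-r*dt) * [p * V(k+1, i) + (1-p) * V(k+1, i+1)]; then take max(V_cont, immediate exercise) for American.
  V(3,0) = exp(-r*dt) * [p*0.000000 + (1-p)*0.000000] = 0.000000; exercise = 0.000000; V(3,0) = max -> 0.000000
  V(3,1) = exp(-r*dt) * [p*0.000000 + (1-p)*0.390000] = 0.209943; exercise = 0.000000; V(3,1) = max -> 0.209943
  V(3,2) = exp(-r*dt) * [p*0.390000 + (1-p)*3.516049] = 2.072654; exercise = 2.077101; V(3,2) = max -> 2.077101
  V(3,3) = exp(-r*dt) * [p*3.516049 + (1-p)*5.790120] = 4.738898; exercise = 4.743345; V(3,3) = max -> 4.743345
  V(2,0) = exp(-r*dt) * [p*0.000000 + (1-p)*0.209943] = 0.113016; exercise = 0.000000; V(2,0) = max -> 0.113016
  V(2,1) = exp(-r*dt) * [p*0.209943 + (1-p)*2.077101] = 1.214984; exercise = 0.390000; V(2,1) = max -> 1.214984
  V(2,2) = exp(-r*dt) * [p*2.077101 + (1-p)*4.743345] = 3.511602; exercise = 3.516049; V(2,2) = max -> 3.516049
  V(1,0) = exp(-r*dt) * [p*0.113016 + (1-p)*1.214984] = 0.706180; exercise = 0.000000; V(1,0) = max -> 0.706180
  V(1,1) = exp(-r*dt) * [p*1.214984 + (1-p)*3.516049] = 2.453227; exercise = 2.077101; V(1,1) = max -> 2.453227
  V(0,0) = exp(-r*dt) * [p*0.706180 + (1-p)*2.453227] = 1.646377; exercise = 0.390000; V(0,0) = max -> 1.646377


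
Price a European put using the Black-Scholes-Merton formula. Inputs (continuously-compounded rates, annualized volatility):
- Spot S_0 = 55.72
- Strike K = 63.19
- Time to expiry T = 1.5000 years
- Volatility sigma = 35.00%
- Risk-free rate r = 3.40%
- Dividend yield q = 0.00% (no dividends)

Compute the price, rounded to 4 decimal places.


Answer: Price = 12.1344

Derivation:
d1 = (ln(S/K) + (r - q + 0.5*sigma^2) * T) / (sigma * sqrt(T)) = 0.03981724
d2 = d1 - sigma * sqrt(T) = -0.38884346
exp(-rT) = 0.95027867; exp(-qT) = 1.00000000
P = K * exp(-rT) * N(-d2) - S_0 * exp(-qT) * N(-d1)
N(-d1) = 0.48411941; N(-d2) = 0.65130403
P = 63.1900 * 0.95027867 * 0.65130403 - 55.7200 * 1.00000000 * 0.48411941 = 12.1344


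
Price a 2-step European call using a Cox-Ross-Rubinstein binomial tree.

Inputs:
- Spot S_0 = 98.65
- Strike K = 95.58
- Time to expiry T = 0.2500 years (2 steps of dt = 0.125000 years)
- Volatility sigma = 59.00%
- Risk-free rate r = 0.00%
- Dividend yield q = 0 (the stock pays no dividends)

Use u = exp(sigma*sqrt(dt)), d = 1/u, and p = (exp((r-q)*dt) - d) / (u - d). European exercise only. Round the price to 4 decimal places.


Answer: Price = V(0,0) = 12.3866

Derivation:
dt = T/N = 0.125000
u = exp(sigma*sqrt(dt)) = 1.231948; d = 1/u = 0.811723
p = (exp((r-q)*dt) - d) / (u - d) = 0.448039
Discount per step: exp(-r*dt) = 1.000000
Stock lattice S(k, i) with i counting down-moves:
  k=0: S(0,0) = 98.6500
  k=1: S(1,0) = 121.5317; S(1,1) = 80.0764
  k=2: S(2,0) = 149.7207; S(2,1) = 98.6500; S(2,2) = 64.9999
Terminal payoffs V(N, i) = max(S_T - K, 0):
  V(2,0) = 54.140651; V(2,1) = 3.070000; V(2,2) = 0.000000
Backward induction: V(k, i) = exp(-r*dt) * [p * V(k+1, i) + (1-p) * V(k+1, i+1)].
  V(1,0) = exp(-r*dt) * [p*54.140651 + (1-p)*3.070000] = 25.951651
  V(1,1) = exp(-r*dt) * [p*3.070000 + (1-p)*0.000000] = 1.375480
  V(0,0) = exp(-r*dt) * [p*25.951651 + (1-p)*1.375480] = 12.386567


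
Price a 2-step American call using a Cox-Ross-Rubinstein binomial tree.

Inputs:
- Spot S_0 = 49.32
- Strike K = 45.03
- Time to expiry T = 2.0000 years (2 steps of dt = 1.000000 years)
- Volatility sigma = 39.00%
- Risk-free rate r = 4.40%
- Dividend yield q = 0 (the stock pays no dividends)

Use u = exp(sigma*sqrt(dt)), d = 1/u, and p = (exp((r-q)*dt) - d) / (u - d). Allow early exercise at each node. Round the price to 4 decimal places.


Answer: Price = V(0,0) = 14.0717

Derivation:
dt = T/N = 1.000000
u = exp(sigma*sqrt(dt)) = 1.476981; d = 1/u = 0.677057
p = (exp((r-q)*dt) - d) / (u - d) = 0.459951
Discount per step: exp(-r*dt) = 0.956954
Stock lattice S(k, i) with i counting down-moves:
  k=0: S(0,0) = 49.3200
  k=1: S(1,0) = 72.8447; S(1,1) = 33.3924
  k=2: S(2,0) = 107.5902; S(2,1) = 49.3200; S(2,2) = 22.6086
Terminal payoffs V(N, i) = max(S_T - K, 0):
  V(2,0) = 62.560212; V(2,1) = 4.290000; V(2,2) = 0.000000
Backward induction: V(k, i) = exp(-r*dt) * [p * V(k+1, i) + (1-p) * V(k+1, i+1)]; then take max(V_cont, immediate exercise) for American.
  V(1,0) = exp(-r*dt) * [p*62.560212 + (1-p)*4.290000] = 29.753056; exercise = 27.814693; V(1,0) = max -> 29.753056
  V(1,1) = exp(-r*dt) * [p*4.290000 + (1-p)*0.000000] = 1.888250; exercise = 0.000000; V(1,1) = max -> 1.888250
  V(0,0) = exp(-r*dt) * [p*29.753056 + (1-p)*1.888250] = 14.071706; exercise = 4.290000; V(0,0) = max -> 14.071706


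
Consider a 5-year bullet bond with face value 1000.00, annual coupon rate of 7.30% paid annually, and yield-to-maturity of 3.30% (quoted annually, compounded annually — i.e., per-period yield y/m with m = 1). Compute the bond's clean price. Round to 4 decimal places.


Answer: Price = 1181.6296

Derivation:
Coupon per period c = face * coupon_rate / m = 73.000000
Periods per year m = 1; per-period yield y/m = 0.033000
Number of cashflows N = 5
Cashflows (t years, CF_t, discount factor 1/(1+y/m)^(m*t), PV):
  t = 1.0000: CF_t = 73.000000, DF = 0.968054, PV = 70.667957
  t = 2.0000: CF_t = 73.000000, DF = 0.937129, PV = 68.410414
  t = 3.0000: CF_t = 73.000000, DF = 0.907192, PV = 66.224989
  t = 4.0000: CF_t = 73.000000, DF = 0.878211, PV = 64.109380
  t = 5.0000: CF_t = 1073.000000, DF = 0.850156, PV = 912.216901
Price P = sum_t PV_t = 1181.629641


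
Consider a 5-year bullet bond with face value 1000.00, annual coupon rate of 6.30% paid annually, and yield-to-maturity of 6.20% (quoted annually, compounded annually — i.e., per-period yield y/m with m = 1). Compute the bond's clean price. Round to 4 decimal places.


Answer: Price = 1004.1895

Derivation:
Coupon per period c = face * coupon_rate / m = 63.000000
Periods per year m = 1; per-period yield y/m = 0.062000
Number of cashflows N = 5
Cashflows (t years, CF_t, discount factor 1/(1+y/m)^(m*t), PV):
  t = 1.0000: CF_t = 63.000000, DF = 0.941620, PV = 59.322034
  t = 2.0000: CF_t = 63.000000, DF = 0.886647, PV = 55.858789
  t = 3.0000: CF_t = 63.000000, DF = 0.834885, PV = 52.597730
  t = 4.0000: CF_t = 63.000000, DF = 0.786144, PV = 49.527052
  t = 5.0000: CF_t = 1063.000000, DF = 0.740248, PV = 786.883939
Price P = sum_t PV_t = 1004.189544


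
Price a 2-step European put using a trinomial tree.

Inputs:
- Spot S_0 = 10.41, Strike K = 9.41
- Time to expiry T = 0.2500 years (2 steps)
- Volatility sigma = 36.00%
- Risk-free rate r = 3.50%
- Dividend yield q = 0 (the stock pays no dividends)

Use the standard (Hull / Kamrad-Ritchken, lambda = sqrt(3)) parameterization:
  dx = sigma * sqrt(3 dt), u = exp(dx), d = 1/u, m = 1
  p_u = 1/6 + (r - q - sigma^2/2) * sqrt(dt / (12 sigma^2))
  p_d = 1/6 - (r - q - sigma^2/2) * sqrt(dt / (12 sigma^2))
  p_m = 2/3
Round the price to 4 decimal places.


dt = T/N = 0.125000; dx = sigma*sqrt(3*dt) = 0.220454
u = exp(dx) = 1.246643; d = 1/u = 0.802154
p_u = 0.158218, p_m = 0.666667, p_d = 0.175115
Discount per step: exp(-r*dt) = 0.995635
Stock lattice S(k, j) with j the centered position index:
  k=0: S(0,+0) = 10.4100
  k=1: S(1,-1) = 8.3504; S(1,+0) = 10.4100; S(1,+1) = 12.9776
  k=2: S(2,-2) = 6.6983; S(2,-1) = 8.3504; S(2,+0) = 10.4100; S(2,+1) = 12.9776; S(2,+2) = 16.1784
Terminal payoffs V(N, j) = max(K - S_T, 0):
  V(2,-2) = 2.711667; V(2,-1) = 1.059572; V(2,+0) = 0.000000; V(2,+1) = 0.000000; V(2,+2) = 0.000000
Backward induction: V(k, j) = exp(-r*dt) * [p_u * V(k+1, j+1) + p_m * V(k+1, j) + p_d * V(k+1, j-1)]
  V(1,-1) = exp(-r*dt) * [p_u*0.000000 + p_m*1.059572 + p_d*2.711667] = 1.176079
  V(1,+0) = exp(-r*dt) * [p_u*0.000000 + p_m*0.000000 + p_d*1.059572] = 0.184737
  V(1,+1) = exp(-r*dt) * [p_u*0.000000 + p_m*0.000000 + p_d*0.000000] = 0.000000
  V(0,+0) = exp(-r*dt) * [p_u*0.000000 + p_m*0.184737 + p_d*1.176079] = 0.327671

Answer: Price = V(0,0) = 0.3277


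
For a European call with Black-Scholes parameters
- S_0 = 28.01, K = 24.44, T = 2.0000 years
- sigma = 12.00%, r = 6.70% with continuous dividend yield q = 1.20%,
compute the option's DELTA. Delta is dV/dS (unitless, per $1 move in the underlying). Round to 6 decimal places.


d1 = 1.5364278653; d2 = 1.3667222378
phi(d1) = 0.1225490617; exp(-qT) = 0.9762857098; exp(-rT) = 0.8745900646
N(d1) = 0.9377832616
Delta = exp(-qT) * N(d1) = 0.9762857098 * 0.9377832616 = 0.915544

Answer: Delta = 0.915544


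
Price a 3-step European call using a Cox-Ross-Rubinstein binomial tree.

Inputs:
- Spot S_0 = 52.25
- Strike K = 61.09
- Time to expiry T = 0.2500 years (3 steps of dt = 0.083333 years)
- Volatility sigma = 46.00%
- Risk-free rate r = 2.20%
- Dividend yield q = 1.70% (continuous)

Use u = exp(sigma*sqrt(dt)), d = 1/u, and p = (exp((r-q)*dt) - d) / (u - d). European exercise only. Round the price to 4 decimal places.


Answer: Price = V(0,0) = 1.7101

Derivation:
dt = T/N = 0.083333
u = exp(sigma*sqrt(dt)) = 1.142011; d = 1/u = 0.875648
p = (exp((r-q)*dt) - d) / (u - d) = 0.468416
Discount per step: exp(-r*dt) = 0.998168
Stock lattice S(k, i) with i counting down-moves:
  k=0: S(0,0) = 52.2500
  k=1: S(1,0) = 59.6701; S(1,1) = 45.7526
  k=2: S(2,0) = 68.1439; S(2,1) = 52.2500; S(2,2) = 40.0632
  k=3: S(3,0) = 77.8210; S(3,1) = 59.6701; S(3,2) = 45.7526; S(3,3) = 35.0813
Terminal payoffs V(N, i) = max(S_T - K, 0):
  V(3,0) = 16.731020; V(3,1) = 0.000000; V(3,2) = 0.000000; V(3,3) = 0.000000
Backward induction: V(k, i) = exp(-r*dt) * [p * V(k+1, i) + (1-p) * V(k+1, i+1)].
  V(2,0) = exp(-r*dt) * [p*16.731020 + (1-p)*0.000000] = 7.822717
  V(2,1) = exp(-r*dt) * [p*0.000000 + (1-p)*0.000000] = 0.000000
  V(2,2) = exp(-r*dt) * [p*0.000000 + (1-p)*0.000000] = 0.000000
  V(1,0) = exp(-r*dt) * [p*7.822717 + (1-p)*0.000000] = 3.657572
  V(1,1) = exp(-r*dt) * [p*0.000000 + (1-p)*0.000000] = 0.000000
  V(0,0) = exp(-r*dt) * [p*3.657572 + (1-p)*0.000000] = 1.710126


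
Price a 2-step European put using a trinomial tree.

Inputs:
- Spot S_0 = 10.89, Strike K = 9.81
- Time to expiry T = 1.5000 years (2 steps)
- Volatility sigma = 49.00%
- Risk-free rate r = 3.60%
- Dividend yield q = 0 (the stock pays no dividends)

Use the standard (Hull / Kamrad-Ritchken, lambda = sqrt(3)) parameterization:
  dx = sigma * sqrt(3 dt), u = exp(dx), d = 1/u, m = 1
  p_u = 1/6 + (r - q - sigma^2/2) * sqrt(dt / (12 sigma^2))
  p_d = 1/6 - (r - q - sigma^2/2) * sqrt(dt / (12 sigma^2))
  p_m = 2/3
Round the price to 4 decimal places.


dt = T/N = 0.750000; dx = sigma*sqrt(3*dt) = 0.735000
u = exp(dx) = 2.085482; d = 1/u = 0.479505
p_u = 0.123784, p_m = 0.666667, p_d = 0.209549
Discount per step: exp(-r*dt) = 0.973361
Stock lattice S(k, j) with j the centered position index:
  k=0: S(0,+0) = 10.8900
  k=1: S(1,-1) = 5.2218; S(1,+0) = 10.8900; S(1,+1) = 22.7109
  k=2: S(2,-2) = 2.5039; S(2,-1) = 5.2218; S(2,+0) = 10.8900; S(2,+1) = 22.7109; S(2,+2) = 47.3632
Terminal payoffs V(N, j) = max(K - S_T, 0):
  V(2,-2) = 7.306111; V(2,-1) = 4.588186; V(2,+0) = 0.000000; V(2,+1) = 0.000000; V(2,+2) = 0.000000
Backward induction: V(k, j) = exp(-r*dt) * [p_u * V(k+1, j+1) + p_m * V(k+1, j) + p_d * V(k+1, j-1)]
  V(1,-1) = exp(-r*dt) * [p_u*0.000000 + p_m*4.588186 + p_d*7.306111] = 4.467515
  V(1,+0) = exp(-r*dt) * [p_u*0.000000 + p_m*0.000000 + p_d*4.588186] = 0.935839
  V(1,+1) = exp(-r*dt) * [p_u*0.000000 + p_m*0.000000 + p_d*0.000000] = 0.000000
  V(0,+0) = exp(-r*dt) * [p_u*0.000000 + p_m*0.935839 + p_d*4.467515] = 1.518500

Answer: Price = V(0,0) = 1.5185


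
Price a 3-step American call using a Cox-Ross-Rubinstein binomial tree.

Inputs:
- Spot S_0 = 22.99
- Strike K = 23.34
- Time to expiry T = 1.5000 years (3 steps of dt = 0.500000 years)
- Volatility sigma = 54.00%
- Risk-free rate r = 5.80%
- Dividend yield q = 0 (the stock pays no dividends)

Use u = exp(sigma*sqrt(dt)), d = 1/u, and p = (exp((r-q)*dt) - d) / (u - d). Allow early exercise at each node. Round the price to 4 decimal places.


dt = T/N = 0.500000
u = exp(sigma*sqrt(dt)) = 1.464974; d = 1/u = 0.682606
p = (exp((r-q)*dt) - d) / (u - d) = 0.443293
Discount per step: exp(-r*dt) = 0.971416
Stock lattice S(k, i) with i counting down-moves:
  k=0: S(0,0) = 22.9900
  k=1: S(1,0) = 33.6798; S(1,1) = 15.6931
  k=2: S(2,0) = 49.3400; S(2,1) = 22.9900; S(2,2) = 10.7122
  k=3: S(3,0) = 72.2818; S(3,1) = 33.6798; S(3,2) = 15.6931; S(3,3) = 7.3122
Terminal payoffs V(N, i) = max(S_T - K, 0):
  V(3,0) = 48.941797; V(3,1) = 10.339758; V(3,2) = 0.000000; V(3,3) = 0.000000
Backward induction: V(k, i) = exp(-r*dt) * [p * V(k+1, i) + (1-p) * V(k+1, i+1)]; then take max(V_cont, immediate exercise) for American.
  V(2,0) = exp(-r*dt) * [p*48.941797 + (1-p)*10.339758] = 26.667118; exercise = 25.999978; V(2,0) = max -> 26.667118
  V(2,1) = exp(-r*dt) * [p*10.339758 + (1-p)*0.000000] = 4.452532; exercise = 0.000000; V(2,1) = max -> 4.452532
  V(2,2) = exp(-r*dt) * [p*0.000000 + (1-p)*0.000000] = 0.000000; exercise = 0.000000; V(2,2) = max -> 0.000000
  V(1,0) = exp(-r*dt) * [p*26.667118 + (1-p)*4.452532] = 13.891364; exercise = 10.339758; V(1,0) = max -> 13.891364
  V(1,1) = exp(-r*dt) * [p*4.452532 + (1-p)*0.000000] = 1.917361; exercise = 0.000000; V(1,1) = max -> 1.917361
  V(0,0) = exp(-r*dt) * [p*13.891364 + (1-p)*1.917361] = 7.018831; exercise = 0.000000; V(0,0) = max -> 7.018831

Answer: Price = V(0,0) = 7.0188


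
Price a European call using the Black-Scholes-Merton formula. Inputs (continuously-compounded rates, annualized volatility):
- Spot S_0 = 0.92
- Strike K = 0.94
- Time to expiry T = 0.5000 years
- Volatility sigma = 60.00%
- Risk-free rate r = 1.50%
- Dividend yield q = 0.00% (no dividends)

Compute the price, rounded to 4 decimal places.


Answer: Price = 0.1492

Derivation:
d1 = (ln(S/K) + (r - q + 0.5*sigma^2) * T) / (sigma * sqrt(T)) = 0.17911909
d2 = d1 - sigma * sqrt(T) = -0.24514498
exp(-rT) = 0.99252805; exp(-qT) = 1.00000000
C = S_0 * exp(-qT) * N(d1) - K * exp(-rT) * N(d2)
N(d1) = 0.57107790; N(d2) = 0.40317209
C = 0.9200 * 1.00000000 * 0.57107790 - 0.9400 * 0.99252805 * 0.40317209 = 0.1492


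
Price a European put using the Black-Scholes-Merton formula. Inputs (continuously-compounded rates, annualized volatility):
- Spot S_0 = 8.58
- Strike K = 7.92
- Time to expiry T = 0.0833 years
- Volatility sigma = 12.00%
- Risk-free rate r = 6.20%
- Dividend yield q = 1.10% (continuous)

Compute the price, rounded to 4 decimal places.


Answer: Price = 0.0007

Derivation:
d1 = (ln(S/K) + (r - q + 0.5*sigma^2) * T) / (sigma * sqrt(T)) = 2.45107564
d2 = d1 - sigma * sqrt(T) = 2.41644156
exp(-rT) = 0.99484871; exp(-qT) = 0.99908412
P = K * exp(-rT) * N(-d2) - S_0 * exp(-qT) * N(-d1)
N(-d1) = 0.00712150; N(-d2) = 0.00783652
P = 7.9200 * 0.99484871 * 0.00783652 - 8.5800 * 0.99908412 * 0.00712150 = 0.0007


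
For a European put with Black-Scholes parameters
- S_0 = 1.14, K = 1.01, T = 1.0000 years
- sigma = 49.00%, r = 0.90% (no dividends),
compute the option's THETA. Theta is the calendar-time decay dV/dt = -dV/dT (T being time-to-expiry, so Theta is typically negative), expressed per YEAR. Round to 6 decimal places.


d1 = 0.5104651664; d2 = 0.0204651664
phi(d1) = 0.3502087491; exp(-qT) = 1.0000000000; exp(-rT) = 0.9910403788
Theta = -S*exp(-qT)*phi(d1)*sigma/(2*sqrt(T)) + r*K*exp(-rT)*N(-d2) - q*S*exp(-qT)*N(-d1)
N(-d1) = 0.3048628062; N(-d2) = 0.4918361497; sqrt(T) = 1.0000000000
Term 1 = -1.1400 * 1.0000000000 * 0.3502087491 * 0.4900 / (2 * 1.0000000000) = -0.0978133036
Term 2 = 0.0090 * 1.0100 * 0.9910403788 * 0.4918361497 = 0.0044307340
Term 3 = 0 (no dividend yield, q = 0)
Theta = -0.0978133036 + (0.0044307340) + (0.0000000000) = -0.093383

Answer: Theta = -0.093383


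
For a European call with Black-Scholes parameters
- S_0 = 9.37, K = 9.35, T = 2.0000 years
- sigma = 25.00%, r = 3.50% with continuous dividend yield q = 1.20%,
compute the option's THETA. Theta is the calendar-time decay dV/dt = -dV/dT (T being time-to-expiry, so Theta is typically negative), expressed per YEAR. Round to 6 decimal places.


Answer: Theta = -0.386404

Derivation:
d1 = 0.3129279930; d2 = -0.0406253976
phi(d1) = 0.3798797599; exp(-qT) = 0.9762857098; exp(-rT) = 0.9323938199
Theta = -S*exp(-qT)*phi(d1)*sigma/(2*sqrt(T)) - r*K*exp(-rT)*N(d2) + q*S*exp(-qT)*N(d1)
N(d1) = 0.6228323152; N(d2) = 0.4837972683; sqrt(T) = 1.4142135624
Term 1 = -9.3700 * 0.9762857098 * 0.3798797599 * 0.2500 / (2 * 1.4142135624) = -0.3071550736
Term 2 = -0.0350 * 9.3500 * 0.9323938199 * 0.4837972683 = -0.1476190661
Term 3 = 0.0120 * 9.3700 * 0.9762857098 * 0.6228323152 = 0.0683705238
Theta = -0.3071550736 + (-0.1476190661) + (0.0683705238) = -0.386404


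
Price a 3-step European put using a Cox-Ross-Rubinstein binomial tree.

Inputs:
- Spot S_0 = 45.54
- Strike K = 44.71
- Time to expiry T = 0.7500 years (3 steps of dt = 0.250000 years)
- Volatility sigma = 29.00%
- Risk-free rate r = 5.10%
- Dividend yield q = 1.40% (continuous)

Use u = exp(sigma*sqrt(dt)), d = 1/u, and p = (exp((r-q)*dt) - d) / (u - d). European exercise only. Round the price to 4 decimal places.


Answer: Price = V(0,0) = 3.8151

Derivation:
dt = T/N = 0.250000
u = exp(sigma*sqrt(dt)) = 1.156040; d = 1/u = 0.865022
p = (exp((r-q)*dt) - d) / (u - d) = 0.495746
Discount per step: exp(-r*dt) = 0.987331
Stock lattice S(k, i) with i counting down-moves:
  k=0: S(0,0) = 45.5400
  k=1: S(1,0) = 52.6460; S(1,1) = 39.3931
  k=2: S(2,0) = 60.8609; S(2,1) = 45.5400; S(2,2) = 34.0759
  k=3: S(3,0) = 70.3576; S(3,1) = 52.6460; S(3,2) = 39.3931; S(3,3) = 29.4764
Terminal payoffs V(N, i) = max(K - S_T, 0):
  V(3,0) = 0.000000; V(3,1) = 0.000000; V(3,2) = 5.316885; V(3,3) = 15.233567
Backward induction: V(k, i) = exp(-r*dt) * [p * V(k+1, i) + (1-p) * V(k+1, i+1)].
  V(2,0) = exp(-r*dt) * [p*0.000000 + (1-p)*0.000000] = 0.000000
  V(2,1) = exp(-r*dt) * [p*0.000000 + (1-p)*5.316885] = 2.647094
  V(2,2) = exp(-r*dt) * [p*5.316885 + (1-p)*15.233567] = 10.186701
  V(1,0) = exp(-r*dt) * [p*0.000000 + (1-p)*2.647094] = 1.317897
  V(1,1) = exp(-r*dt) * [p*2.647094 + (1-p)*10.186701] = 6.367269
  V(0,0) = exp(-r*dt) * [p*1.317897 + (1-p)*6.367269] = 3.815110


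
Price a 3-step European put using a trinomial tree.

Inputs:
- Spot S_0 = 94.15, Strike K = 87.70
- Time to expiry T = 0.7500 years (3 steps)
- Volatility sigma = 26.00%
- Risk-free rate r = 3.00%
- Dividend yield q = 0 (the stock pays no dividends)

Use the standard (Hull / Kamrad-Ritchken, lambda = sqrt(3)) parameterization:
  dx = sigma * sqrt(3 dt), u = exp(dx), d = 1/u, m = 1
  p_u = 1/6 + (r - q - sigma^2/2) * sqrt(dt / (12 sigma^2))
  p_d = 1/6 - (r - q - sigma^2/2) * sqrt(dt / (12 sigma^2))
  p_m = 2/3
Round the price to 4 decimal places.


dt = T/N = 0.250000; dx = sigma*sqrt(3*dt) = 0.225167
u = exp(dx) = 1.252531; d = 1/u = 0.798383
p_u = 0.164557, p_m = 0.666667, p_d = 0.168776
Discount per step: exp(-r*dt) = 0.992528
Stock lattice S(k, j) with j the centered position index:
  k=0: S(0,+0) = 94.1500
  k=1: S(1,-1) = 75.1678; S(1,+0) = 94.1500; S(1,+1) = 117.9258
  k=2: S(2,-2) = 60.0127; S(2,-1) = 75.1678; S(2,+0) = 94.1500; S(2,+1) = 117.9258; S(2,+2) = 147.7058
  k=3: S(3,-3) = 47.9131; S(3,-2) = 60.0127; S(3,-1) = 75.1678; S(3,+0) = 94.1500; S(3,+1) = 117.9258; S(3,+2) = 147.7058; S(3,+3) = 185.0062
Terminal payoffs V(N, j) = max(K - S_T, 0):
  V(3,-3) = 39.786877; V(3,-2) = 27.687310; V(3,-1) = 12.532222; V(3,+0) = 0.000000; V(3,+1) = 0.000000; V(3,+2) = 0.000000; V(3,+3) = 0.000000
Backward induction: V(k, j) = exp(-r*dt) * [p_u * V(k+1, j+1) + p_m * V(k+1, j) + p_d * V(k+1, j-1)]
  V(2,-2) = exp(-r*dt) * [p_u*12.532222 + p_m*27.687310 + p_d*39.786877] = 27.032049
  V(2,-1) = exp(-r*dt) * [p_u*0.000000 + p_m*12.532222 + p_d*27.687310] = 12.930431
  V(2,+0) = exp(-r*dt) * [p_u*0.000000 + p_m*0.000000 + p_d*12.532222] = 2.099337
  V(2,+1) = exp(-r*dt) * [p_u*0.000000 + p_m*0.000000 + p_d*0.000000] = 0.000000
  V(2,+2) = exp(-r*dt) * [p_u*0.000000 + p_m*0.000000 + p_d*0.000000] = 0.000000
  V(1,-1) = exp(-r*dt) * [p_u*2.099337 + p_m*12.930431 + p_d*27.032049] = 13.427034
  V(1,+0) = exp(-r*dt) * [p_u*0.000000 + p_m*2.099337 + p_d*12.930431] = 3.555143
  V(1,+1) = exp(-r*dt) * [p_u*0.000000 + p_m*0.000000 + p_d*2.099337] = 0.351671
  V(0,+0) = exp(-r*dt) * [p_u*0.351671 + p_m*3.555143 + p_d*13.427034] = 4.659055

Answer: Price = V(0,0) = 4.6591


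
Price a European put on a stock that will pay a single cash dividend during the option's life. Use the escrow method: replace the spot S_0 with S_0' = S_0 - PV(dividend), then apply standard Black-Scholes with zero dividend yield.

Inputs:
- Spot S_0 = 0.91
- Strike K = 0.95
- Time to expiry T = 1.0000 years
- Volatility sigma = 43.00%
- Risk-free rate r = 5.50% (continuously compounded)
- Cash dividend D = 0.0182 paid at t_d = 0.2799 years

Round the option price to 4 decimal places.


PV(D) = D * exp(-r * t_d) = 0.0182 * 0.98472339 = 0.01792197
S_0' = S_0 - PV(D) = 0.9100 - 0.01792197 = 0.89207803
d1 = (ln(S_0'/K) + (r + sigma^2/2)*T) / (sigma*sqrt(T)) = 0.19660843
d2 = d1 - sigma*sqrt(T) = -0.23339157
exp(-rT) = 0.94648515
N(-d1) = 0.42206699; N(-d2) = 0.59227132
P = K * exp(-rT) * N(-d2) - S_0' * N(-d1) = 0.9500 * 0.94648515 * 0.59227132 - 0.89207803 * 0.42206699 = 0.1560

Answer: Price = 0.1560


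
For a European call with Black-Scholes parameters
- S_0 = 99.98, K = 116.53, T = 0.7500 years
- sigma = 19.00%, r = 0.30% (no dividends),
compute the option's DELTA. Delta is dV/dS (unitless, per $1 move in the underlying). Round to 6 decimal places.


d1 = -0.8349766282; d2 = -0.9995214549
phi(d1) = 0.2815257059; exp(-qT) = 1.0000000000; exp(-rT) = 0.9977525294
N(d1) = 0.2018654339
Delta = exp(-qT) * N(d1) = 1.0000000000 * 0.2018654339 = 0.201865

Answer: Delta = 0.201865


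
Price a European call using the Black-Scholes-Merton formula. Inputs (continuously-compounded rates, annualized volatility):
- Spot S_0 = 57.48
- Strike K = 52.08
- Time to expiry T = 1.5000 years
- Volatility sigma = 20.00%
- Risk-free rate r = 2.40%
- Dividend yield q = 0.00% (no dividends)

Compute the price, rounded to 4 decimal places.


Answer: Price = 9.6394

Derivation:
d1 = (ln(S/K) + (r - q + 0.5*sigma^2) * T) / (sigma * sqrt(T)) = 0.67220556
d2 = d1 - sigma * sqrt(T) = 0.42725659
exp(-rT) = 0.96464029; exp(-qT) = 1.00000000
C = S_0 * exp(-qT) * N(d1) - K * exp(-rT) * N(d2)
N(d1) = 0.74927358; N(d2) = 0.66540378
C = 57.4800 * 1.00000000 * 0.74927358 - 52.0800 * 0.96464029 * 0.66540378 = 9.6394


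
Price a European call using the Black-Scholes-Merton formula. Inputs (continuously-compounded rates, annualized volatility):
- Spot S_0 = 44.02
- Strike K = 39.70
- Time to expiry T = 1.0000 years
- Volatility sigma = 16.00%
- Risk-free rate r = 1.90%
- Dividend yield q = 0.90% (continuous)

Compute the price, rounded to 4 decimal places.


Answer: Price = 5.6007

Derivation:
d1 = (ln(S/K) + (r - q + 0.5*sigma^2) * T) / (sigma * sqrt(T)) = 0.78808055
d2 = d1 - sigma * sqrt(T) = 0.62808055
exp(-rT) = 0.98117936; exp(-qT) = 0.99104038
C = S_0 * exp(-qT) * N(d1) - K * exp(-rT) * N(d2)
N(d1) = 0.78467521; N(d2) = 0.73502441
C = 44.0200 * 0.99104038 * 0.78467521 - 39.7000 * 0.98117936 * 0.73502441 = 5.6007


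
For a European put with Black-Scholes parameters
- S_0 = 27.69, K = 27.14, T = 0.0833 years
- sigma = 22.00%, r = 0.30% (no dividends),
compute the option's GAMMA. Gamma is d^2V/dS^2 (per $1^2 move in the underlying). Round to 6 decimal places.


d1 = 0.3516521315; d2 = 0.2881563048
phi(d1) = 0.3750229166; exp(-qT) = 1.0000000000; exp(-rT) = 0.9997501312
Gamma = exp(-qT) * phi(d1) / (S * sigma * sqrt(T)) = 1.0000000000 * 0.3750229166 / (27.6900 * 0.2200 * 0.2886173938) = 0.213299

Answer: Gamma = 0.213299


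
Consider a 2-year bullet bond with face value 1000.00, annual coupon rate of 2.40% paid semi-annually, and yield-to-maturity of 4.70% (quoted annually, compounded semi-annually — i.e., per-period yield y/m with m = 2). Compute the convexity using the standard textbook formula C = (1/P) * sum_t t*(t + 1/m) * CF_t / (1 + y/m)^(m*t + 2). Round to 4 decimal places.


Answer: Convexity = 4.6580

Derivation:
Coupon per period c = face * coupon_rate / m = 12.000000
Periods per year m = 2; per-period yield y/m = 0.023500
Number of cashflows N = 4
Cashflows (t years, CF_t, discount factor 1/(1+y/m)^(m*t), PV):
  t = 0.5000: CF_t = 12.000000, DF = 0.977040, PV = 11.724475
  t = 1.0000: CF_t = 12.000000, DF = 0.954606, PV = 11.455276
  t = 1.5000: CF_t = 12.000000, DF = 0.932688, PV = 11.192258
  t = 2.0000: CF_t = 1012.000000, DF = 0.911273, PV = 922.208508
Price P = sum_t PV_t = 956.580516
Convexity numerator sum_t t*(t + 1/m) * CF_t / (1+y/m)^(m*t + 2):
  t = 0.5000: term = 5.596129
  t = 1.0000: term = 16.402918
  t = 1.5000: term = 32.052600
  t = 2.0000: term = 4401.730357
Convexity = (1/P) * sum = 4455.782004 / 956.580516 = 4.658031


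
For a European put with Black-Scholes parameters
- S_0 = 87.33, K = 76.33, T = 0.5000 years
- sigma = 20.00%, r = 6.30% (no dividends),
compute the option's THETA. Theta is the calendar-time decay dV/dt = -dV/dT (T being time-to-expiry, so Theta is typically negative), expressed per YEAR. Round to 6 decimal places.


d1 = 1.2454130359; d2 = 1.1039916797
phi(d1) = 0.1836974169; exp(-qT) = 1.0000000000; exp(-rT) = 0.9689909565
Theta = -S*exp(-qT)*phi(d1)*sigma/(2*sqrt(T)) + r*K*exp(-rT)*N(-d2) - q*S*exp(-qT)*N(-d1)
N(-d1) = 0.1064899820; N(-d2) = 0.1347983735; sqrt(T) = 0.7071067812
Term 1 = -87.3300 * 1.0000000000 * 0.1836974169 * 0.2000 / (2 * 0.7071067812) = -2.2687231751
Term 2 = 0.0630 * 76.3300 * 0.9689909565 * 0.1347983735 = 0.6281164792
Term 3 = 0 (no dividend yield, q = 0)
Theta = -2.2687231751 + (0.6281164792) + (0.0000000000) = -1.640607

Answer: Theta = -1.640607
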